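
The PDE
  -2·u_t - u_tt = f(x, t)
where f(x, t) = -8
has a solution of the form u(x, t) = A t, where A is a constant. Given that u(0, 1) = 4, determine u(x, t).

Substitute the ansatz u = A t into the left-hand side.
Derivatives of the ansatz:
  u_t = A
  u_tt = 0
Term by term:
  -2·u_t = - 2 A
  -u_tt = 0
So the left-hand side equals
  - 2 A
This must equal f(x, t) = -8 identically.
Matching coefficients of the independent functions:
  [constant term]:  - 2 A = -8
Solving: A = 4.
Check against the point condition:
  u(0, 1) = 4  ⟹  A = 4  ✓
Hence u(x, t) = 4 t.

Answer: u(x, t) = 4 t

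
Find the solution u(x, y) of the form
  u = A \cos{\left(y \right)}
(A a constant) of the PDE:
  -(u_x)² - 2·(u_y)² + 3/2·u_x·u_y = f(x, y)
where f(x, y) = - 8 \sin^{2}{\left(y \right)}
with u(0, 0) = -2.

Substitute the ansatz u = A \cos{\left(y \right)} into the left-hand side.
Derivatives of the ansatz:
  u_x = 0
  u_y = - A \sin{\left(y \right)}
Term by term:
  -(u_x)² = 0
  -2·(u_y)² = - 2 A^{2} \sin^{2}{\left(y \right)}
  3/2·u_x·u_y = 0
So the left-hand side equals
  - 2 A^{2} \sin^{2}{\left(y \right)}
This must equal f(x, y) = - 8 \sin^{2}{\left(y \right)} identically.
Matching coefficients of the independent functions:
  [\sin^{2}{\left(y \right)}]:  - 2 A^{2} = -8
These equations allow (A) = (-2) or (2).
Impose the point condition(s):
  u(0, 0) = -2  ⟹  A = -2
Only A = -2 satisfies everything.
Hence u(x, y) = - 2 \cos{\left(y \right)}.

Answer: u(x, y) = - 2 \cos{\left(y \right)}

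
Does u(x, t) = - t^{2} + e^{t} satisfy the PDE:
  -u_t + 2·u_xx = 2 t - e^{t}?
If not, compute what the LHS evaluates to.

Evaluate each term of the left-hand side for u = - t^{2} + e^{t}.
Derivatives:
  u_t = - 2 t + e^{t}
  u_xx = 0
Terms:
  -u_t = 2 t - e^{t}
  2·u_xx = 0
Sum: LHS = 2 t - e^{t}
This is exactly the given right-hand side, so u is a solution.

Answer: Yes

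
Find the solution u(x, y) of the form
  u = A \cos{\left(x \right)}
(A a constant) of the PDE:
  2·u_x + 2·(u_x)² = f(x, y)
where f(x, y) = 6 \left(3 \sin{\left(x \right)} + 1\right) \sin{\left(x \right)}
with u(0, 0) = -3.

Substitute the ansatz u = A \cos{\left(x \right)} into the left-hand side.
Derivatives of the ansatz:
  u_x = - A \sin{\left(x \right)}
Term by term:
  2·u_x = - 2 A \sin{\left(x \right)}
  2·(u_x)² = 2 A^{2} \sin^{2}{\left(x \right)}
So the left-hand side equals
  2 A^{2} \sin^{2}{\left(x \right)} - 2 A \sin{\left(x \right)}
This must equal f(x, y) = 6 \left(3 \sin{\left(x \right)} + 1\right) \sin{\left(x \right)} identically.
Matching coefficients of the independent functions:
  [\sin{\left(x \right)}]:  - 2 A = 6
  [\sin^{2}{\left(x \right)}]:  2 A^{2} = 18
Solving: A = -3.
Check against the point condition:
  u(0, 0) = -3  ⟹  A = -3  ✓
Hence u(x, y) = - 3 \cos{\left(x \right)}.

Answer: u(x, y) = - 3 \cos{\left(x \right)}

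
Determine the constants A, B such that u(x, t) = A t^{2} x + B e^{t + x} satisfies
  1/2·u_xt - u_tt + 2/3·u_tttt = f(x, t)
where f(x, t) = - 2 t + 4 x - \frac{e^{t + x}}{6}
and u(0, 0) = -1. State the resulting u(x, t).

Answer: u(x, t) = - 2 t^{2} x - e^{t + x}

Derivation:
Substitute the ansatz u = A t^{2} x + B e^{t + x} into the left-hand side.
Derivatives of the ansatz:
  u_xt = 2 A t + B e^{t} e^{x}
  u_tt = 2 A x + B e^{t} e^{x}
  u_tttt = B e^{t} e^{x}
Term by term:
  1/2·u_xt = A t + \frac{B e^{t} e^{x}}{2}
  -u_tt = - 2 A x - B e^{t} e^{x}
  2/3·u_tttt = \frac{2 B e^{t} e^{x}}{3}
So the left-hand side equals
  A t - 2 A x + \frac{B e^{t} e^{x}}{6}
This must equal f(x, t) identically; expanded, f = - 2 t + 4 x - \frac{e^{t} e^{x}}{6}.
Matching coefficients of the independent functions:
  [t]:  A = -2
  [x]:  - 2 A = 4
  [e^{t} e^{x}]:  \frac{B}{6} = - \frac{1}{6}
Solving: A = -2, B = -1.
Check against the point condition:
  u(0, 0) = -1  ⟹  B = -1  ✓
Hence u(x, t) = - 2 t^{2} x - e^{t + x}.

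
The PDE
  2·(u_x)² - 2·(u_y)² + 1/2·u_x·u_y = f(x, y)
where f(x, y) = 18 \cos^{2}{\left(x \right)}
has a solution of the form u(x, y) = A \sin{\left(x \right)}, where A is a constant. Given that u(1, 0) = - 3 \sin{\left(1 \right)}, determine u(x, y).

Substitute the ansatz u = A \sin{\left(x \right)} into the left-hand side.
Derivatives of the ansatz:
  u_x = A \cos{\left(x \right)}
  u_y = 0
Term by term:
  2·(u_x)² = 2 A^{2} \cos^{2}{\left(x \right)}
  -2·(u_y)² = 0
  1/2·u_x·u_y = 0
So the left-hand side equals
  2 A^{2} \cos^{2}{\left(x \right)}
This must equal f(x, y) = 18 \cos^{2}{\left(x \right)} identically.
Matching coefficients of the independent functions:
  [\cos^{2}{\left(x \right)}]:  2 A^{2} = 18
These equations allow (A) = (-3) or (3).
Impose the point condition(s):
  u(1, 0) = - 3 \sin{\left(1 \right)}  ⟹  A \sin{\left(1 \right)} = - 3 \sin{\left(1 \right)}
Only A = -3 satisfies everything.
Hence u(x, y) = - 3 \sin{\left(x \right)}.

Answer: u(x, y) = - 3 \sin{\left(x \right)}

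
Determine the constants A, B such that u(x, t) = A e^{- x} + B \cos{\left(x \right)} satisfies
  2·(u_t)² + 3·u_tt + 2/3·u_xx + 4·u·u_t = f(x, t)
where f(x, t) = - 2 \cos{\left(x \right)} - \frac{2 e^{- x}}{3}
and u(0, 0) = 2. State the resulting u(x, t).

Answer: u(x, t) = 3 \cos{\left(x \right)} - e^{- x}

Derivation:
Substitute the ansatz u = A e^{- x} + B \cos{\left(x \right)} into the left-hand side.
Derivatives of the ansatz:
  u_t = 0
  u_tt = 0
  u_xx = A e^{- x} - B \cos{\left(x \right)}
Term by term:
  2·(u_t)² = 0
  3·u_tt = 0
  2/3·u_xx = \frac{2 A e^{- x}}{3} - \frac{2 B \cos{\left(x \right)}}{3}
  4·u·u_t = 0
So the left-hand side equals
  \frac{2 A e^{- x}}{3} - \frac{2 B \cos{\left(x \right)}}{3}
This must equal f(x, t) = - 2 \cos{\left(x \right)} - \frac{2 e^{- x}}{3} identically.
Matching coefficients of the independent functions:
  [e^{- x}]:  \frac{2 A}{3} = - \frac{2}{3}
  [\cos{\left(x \right)}]:  - \frac{2 B}{3} = -2
Solving: A = -1, B = 3.
Check against the point condition:
  u(0, 0) = 2  ⟹  A + B = 2  ✓
Hence u(x, t) = 3 \cos{\left(x \right)} - e^{- x}.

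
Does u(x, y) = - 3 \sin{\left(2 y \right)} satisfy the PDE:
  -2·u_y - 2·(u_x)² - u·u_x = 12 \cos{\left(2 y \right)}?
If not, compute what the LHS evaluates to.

Evaluate each term of the left-hand side for u = - 3 \sin{\left(2 y \right)}.
Derivatives:
  u_y = - 6 \cos{\left(2 y \right)}
  u_x = 0
Terms:
  -2·u_y = 12 \cos{\left(2 y \right)}
  -2·(u_x)² = 0
  -u·u_x = 0
Sum: LHS = 12 \cos{\left(2 y \right)}
This is exactly the given right-hand side, so u is a solution.

Answer: Yes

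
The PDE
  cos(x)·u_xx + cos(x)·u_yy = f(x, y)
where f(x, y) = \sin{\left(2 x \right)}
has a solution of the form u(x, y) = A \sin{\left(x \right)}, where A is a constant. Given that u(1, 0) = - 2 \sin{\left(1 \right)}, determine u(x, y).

Substitute the ansatz u = A \sin{\left(x \right)} into the left-hand side.
Derivatives of the ansatz:
  u_xx = - A \sin{\left(x \right)}
  u_yy = 0
Term by term:
  cos(x)·u_xx = - A \sin{\left(x \right)} \cos{\left(x \right)}
  cos(x)·u_yy = 0
So the left-hand side equals
  - A \sin{\left(x \right)} \cos{\left(x \right)}
This must equal f(x, y) identically; expanded, f = 2 \sin{\left(x \right)} \cos{\left(x \right)}.
Matching coefficients of the independent functions:
  [\sin{\left(x \right)} \cos{\left(x \right)}]:  - A = 2
Solving: A = -2.
Check against the point condition:
  u(1, 0) = - 2 \sin{\left(1 \right)}  ⟹  A \sin{\left(1 \right)} = - 2 \sin{\left(1 \right)}  ✓
Hence u(x, y) = - 2 \sin{\left(x \right)}.

Answer: u(x, y) = - 2 \sin{\left(x \right)}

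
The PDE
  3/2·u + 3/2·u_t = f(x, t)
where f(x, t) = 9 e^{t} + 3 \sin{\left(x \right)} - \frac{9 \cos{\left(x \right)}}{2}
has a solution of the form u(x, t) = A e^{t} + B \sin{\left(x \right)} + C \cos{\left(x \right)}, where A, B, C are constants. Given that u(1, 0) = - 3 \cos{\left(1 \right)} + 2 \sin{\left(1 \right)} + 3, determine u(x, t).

Answer: u(x, t) = 3 e^{t} + 2 \sin{\left(x \right)} - 3 \cos{\left(x \right)}

Derivation:
Substitute the ansatz u = A e^{t} + B \sin{\left(x \right)} + C \cos{\left(x \right)} into the left-hand side.
Derivatives of the ansatz:
  u_t = A e^{t}
Term by term:
  3/2·u = \frac{3 A e^{t}}{2} + \frac{3 B \sin{\left(x \right)}}{2} + \frac{3 C \cos{\left(x \right)}}{2}
  3/2·u_t = \frac{3 A e^{t}}{2}
So the left-hand side equals
  3 A e^{t} + \frac{3 B \sin{\left(x \right)}}{2} + \frac{3 C \cos{\left(x \right)}}{2}
This must equal f(x, t) = 9 e^{t} + 3 \sin{\left(x \right)} - \frac{9 \cos{\left(x \right)}}{2} identically.
Matching coefficients of the independent functions:
  [e^{t}]:  3 A = 9
  [\sin{\left(x \right)}]:  \frac{3 B}{2} = 3
  [\cos{\left(x \right)}]:  \frac{3 C}{2} = - \frac{9}{2}
Solving: A = 3, B = 2, C = -3.
Check against the point condition:
  u(1, 0) = - 3 \cos{\left(1 \right)} + 2 \sin{\left(1 \right)} + 3  ⟹  A + B \sin{\left(1 \right)} + C \cos{\left(1 \right)} = - 3 \cos{\left(1 \right)} + 2 \sin{\left(1 \right)} + 3  ✓
Hence u(x, t) = 3 e^{t} + 2 \sin{\left(x \right)} - 3 \cos{\left(x \right)}.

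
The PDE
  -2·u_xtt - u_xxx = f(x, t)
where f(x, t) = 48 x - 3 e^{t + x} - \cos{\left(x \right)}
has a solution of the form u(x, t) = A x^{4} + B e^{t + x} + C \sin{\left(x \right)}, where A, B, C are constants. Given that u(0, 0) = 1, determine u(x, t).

Substitute the ansatz u = A x^{4} + B e^{t + x} + C \sin{\left(x \right)} into the left-hand side.
Derivatives of the ansatz:
  u_xtt = B e^{t} e^{x}
  u_xxx = 24 A x + B e^{t} e^{x} - C \cos{\left(x \right)}
Term by term:
  -2·u_xtt = - 2 B e^{t} e^{x}
  -u_xxx = - 24 A x - B e^{t} e^{x} + C \cos{\left(x \right)}
So the left-hand side equals
  - 24 A x - 3 B e^{t} e^{x} + C \cos{\left(x \right)}
This must equal f(x, t) identically; expanded, f = 48 x - 3 e^{t} e^{x} - \cos{\left(x \right)}.
Matching coefficients of the independent functions:
  [x]:  - 24 A = 48
  [e^{t} e^{x}]:  - 3 B = -3
  [\cos{\left(x \right)}]:  C = -1
Solving: A = -2, B = 1, C = -1.
Check against the point condition:
  u(0, 0) = 1  ⟹  B = 1  ✓
Hence u(x, t) = - 2 x^{4} + e^{t + x} - \sin{\left(x \right)}.

Answer: u(x, t) = - 2 x^{4} + e^{t + x} - \sin{\left(x \right)}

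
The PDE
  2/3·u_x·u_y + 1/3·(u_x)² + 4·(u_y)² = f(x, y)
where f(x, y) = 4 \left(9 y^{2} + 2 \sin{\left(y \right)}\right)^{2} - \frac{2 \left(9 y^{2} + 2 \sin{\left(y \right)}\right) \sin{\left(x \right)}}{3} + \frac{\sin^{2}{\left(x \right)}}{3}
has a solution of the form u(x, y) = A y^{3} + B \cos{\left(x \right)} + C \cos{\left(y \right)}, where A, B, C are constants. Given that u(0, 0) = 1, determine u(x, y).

Substitute the ansatz u = A y^{3} + B \cos{\left(x \right)} + C \cos{\left(y \right)} into the left-hand side.
Derivatives of the ansatz:
  u_x = - B \sin{\left(x \right)}
  u_y = 3 A y^{2} - C \sin{\left(y \right)}
Term by term:
  2/3·u_x·u_y = - 2 A B y^{2} \sin{\left(x \right)} + \frac{2 B C \sin{\left(x \right)} \sin{\left(y \right)}}{3}
  1/3·(u_x)² = \frac{B^{2} \sin^{2}{\left(x \right)}}{3}
  4·(u_y)² = 36 A^{2} y^{4} - 24 A C y^{2} \sin{\left(y \right)} + 4 C^{2} \sin^{2}{\left(y \right)}
So the left-hand side equals
  36 A^{2} y^{4} - 2 A B y^{2} \sin{\left(x \right)} - 24 A C y^{2} \sin{\left(y \right)} + \frac{B^{2} \sin^{2}{\left(x \right)}}{3} + \frac{2 B C \sin{\left(x \right)} \sin{\left(y \right)}}{3} + 4 C^{2} \sin^{2}{\left(y \right)}
This must equal f(x, y) identically; expanded, f = 324 y^{4} - 6 y^{2} \sin{\left(x \right)} + 144 y^{2} \sin{\left(y \right)} + \frac{\sin^{2}{\left(x \right)}}{3} - \frac{4 \sin{\left(x \right)} \sin{\left(y \right)}}{3} + 16 \sin^{2}{\left(y \right)}.
Matching coefficients of the independent functions:
  [y^{4}]:  36 A^{2} = 324
  [y^{2} \sin{\left(x \right)}]:  - 2 A B = -6
  [y^{2} \sin{\left(y \right)}]:  - 24 A C = 144
  [\sin{\left(x \right)} \sin{\left(y \right)}]:  \frac{2 B C}{3} = - \frac{4}{3}
  [\sin^{2}{\left(x \right)}]:  \frac{B^{2}}{3} = \frac{1}{3}
  [\sin^{2}{\left(y \right)}]:  4 C^{2} = 16
These equations allow (A, B, C) = (-3, -1, 2) or (3, 1, -2).
Impose the point condition(s):
  u(0, 0) = 1  ⟹  B + C = 1
Only A = -3, B = -1, C = 2 satisfies everything.
Hence u(x, y) = - 3 y^{3} - \cos{\left(x \right)} + 2 \cos{\left(y \right)}.

Answer: u(x, y) = - 3 y^{3} - \cos{\left(x \right)} + 2 \cos{\left(y \right)}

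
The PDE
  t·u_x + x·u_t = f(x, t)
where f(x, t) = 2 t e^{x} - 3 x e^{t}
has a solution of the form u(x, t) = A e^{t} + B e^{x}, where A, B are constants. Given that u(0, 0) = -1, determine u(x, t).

Substitute the ansatz u = A e^{t} + B e^{x} into the left-hand side.
Derivatives of the ansatz:
  u_x = B e^{x}
  u_t = A e^{t}
Term by term:
  t·u_x = B t e^{x}
  x·u_t = A x e^{t}
So the left-hand side equals
  A x e^{t} + B t e^{x}
This must equal f(x, t) = 2 t e^{x} - 3 x e^{t} identically.
Matching coefficients of the independent functions:
  [t e^{x}]:  B = 2
  [x e^{t}]:  A = -3
Solving: A = -3, B = 2.
Check against the point condition:
  u(0, 0) = -1  ⟹  A + B = -1  ✓
Hence u(x, t) = - 3 e^{t} + 2 e^{x}.

Answer: u(x, t) = - 3 e^{t} + 2 e^{x}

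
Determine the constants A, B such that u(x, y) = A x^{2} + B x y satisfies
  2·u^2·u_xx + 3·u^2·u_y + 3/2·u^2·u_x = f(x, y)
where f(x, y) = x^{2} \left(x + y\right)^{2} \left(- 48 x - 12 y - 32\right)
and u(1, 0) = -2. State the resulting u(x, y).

Substitute the ansatz u = A x^{2} + B x y into the left-hand side.
Derivatives of the ansatz:
  u_xx = 2 A
  u_y = B x
  u_x = 2 A x + B y
Term by term:
  2·u^2·u_xx = 4 A^{3} x^{4} + 8 A^{2} B x^{3} y + 4 A B^{2} x^{2} y^{2}
  3·u^2·u_y = 3 A^{2} B x^{5} + 6 A B^{2} x^{4} y + 3 B^{3} x^{3} y^{2}
  3/2·u^2·u_x = 3 A^{3} x^{5} + \frac{15 A^{2} B x^{4} y}{2} + 6 A B^{2} x^{3} y^{2} + \frac{3 B^{3} x^{2} y^{3}}{2}
So the left-hand side equals
  3 A^{3} x^{5} + 4 A^{3} x^{4} + 3 A^{2} B x^{5} + \frac{15 A^{2} B x^{4} y}{2} + 8 A^{2} B x^{3} y + 6 A B^{2} x^{4} y + 6 A B^{2} x^{3} y^{2} + 4 A B^{2} x^{2} y^{2} + 3 B^{3} x^{3} y^{2} + \frac{3 B^{3} x^{2} y^{3}}{2}
This must equal f(x, y) identically; expanded, f = - 48 x^{5} - 108 x^{4} y - 32 x^{4} - 72 x^{3} y^{2} - 64 x^{3} y - 12 x^{2} y^{3} - 32 x^{2} y^{2}.
Matching coefficients of the independent functions:
  [x^{4}]:  4 A^{3} = -32
  [x^{5}]:  3 A^{3} + 3 A^{2} B = -48
  [x^{2} y^{2}]:  4 A B^{2} = -32
  [x^{2} y^{3}]:  \frac{3 B^{3}}{2} = -12
  [x^{3} y]:  8 A^{2} B = -64
  [x^{3} y^{2}]:  6 A B^{2} + 3 B^{3} = -72
  [x^{4} y]:  \frac{15 A^{2} B}{2} + 6 A B^{2} = -108
Solving: A = -2, B = -2.
Check against the point condition:
  u(1, 0) = -2  ⟹  A = -2  ✓
Hence u(x, y) = - 2 x^{2} - 2 x y.

Answer: u(x, y) = - 2 x^{2} - 2 x y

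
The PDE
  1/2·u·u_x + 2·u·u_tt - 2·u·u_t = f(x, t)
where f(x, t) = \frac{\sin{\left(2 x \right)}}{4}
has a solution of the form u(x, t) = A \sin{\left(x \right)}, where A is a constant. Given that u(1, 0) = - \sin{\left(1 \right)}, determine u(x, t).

Substitute the ansatz u = A \sin{\left(x \right)} into the left-hand side.
Derivatives of the ansatz:
  u_x = A \cos{\left(x \right)}
  u_tt = 0
  u_t = 0
Term by term:
  1/2·u·u_x = \frac{A^{2} \sin{\left(x \right)} \cos{\left(x \right)}}{2}
  2·u·u_tt = 0
  -2·u·u_t = 0
So the left-hand side equals
  \frac{A^{2} \sin{\left(x \right)} \cos{\left(x \right)}}{2}
This must equal f(x, t) identically; expanded, f = \frac{\sin{\left(x \right)} \cos{\left(x \right)}}{2}.
Matching coefficients of the independent functions:
  [\sin{\left(x \right)} \cos{\left(x \right)}]:  \frac{A^{2}}{2} = \frac{1}{2}
These equations allow (A) = (-1) or (1).
Impose the point condition(s):
  u(1, 0) = - \sin{\left(1 \right)}  ⟹  A \sin{\left(1 \right)} = - \sin{\left(1 \right)}
Only A = -1 satisfies everything.
Hence u(x, t) = - \sin{\left(x \right)}.

Answer: u(x, t) = - \sin{\left(x \right)}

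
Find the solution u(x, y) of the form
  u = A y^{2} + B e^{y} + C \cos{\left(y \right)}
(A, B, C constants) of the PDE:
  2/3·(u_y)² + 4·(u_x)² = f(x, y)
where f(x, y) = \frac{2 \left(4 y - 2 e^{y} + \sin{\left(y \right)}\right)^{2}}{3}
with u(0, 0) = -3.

Substitute the ansatz u = A y^{2} + B e^{y} + C \cos{\left(y \right)} into the left-hand side.
Derivatives of the ansatz:
  u_y = 2 A y + B e^{y} - C \sin{\left(y \right)}
  u_x = 0
Term by term:
  2/3·(u_y)² = \frac{8 A^{2} y^{2}}{3} + \frac{8 A B y e^{y}}{3} - \frac{8 A C y \sin{\left(y \right)}}{3} + \frac{2 B^{2} e^{2 y}}{3} - \frac{4 B C e^{y} \sin{\left(y \right)}}{3} + \frac{2 C^{2} \sin^{2}{\left(y \right)}}{3}
  4·(u_x)² = 0
So the left-hand side equals
  \frac{8 A^{2} y^{2}}{3} + \frac{8 A B y e^{y}}{3} - \frac{8 A C y \sin{\left(y \right)}}{3} + \frac{2 B^{2} e^{2 y}}{3} - \frac{4 B C e^{y} \sin{\left(y \right)}}{3} + \frac{2 C^{2} \sin^{2}{\left(y \right)}}{3}
This must equal f(x, y) identically; expanded, f = \frac{32 y^{2}}{3} - \frac{32 y e^{y}}{3} + \frac{16 y \sin{\left(y \right)}}{3} + \frac{8 e^{2 y}}{3} - \frac{8 e^{y} \sin{\left(y \right)}}{3} + \frac{2 \sin^{2}{\left(y \right)}}{3}.
Matching coefficients of the independent functions:
  [y^{2}]:  \frac{8 A^{2}}{3} = \frac{32}{3}
  [y e^{y}]:  \frac{8 A B}{3} = - \frac{32}{3}
  [y \sin{\left(y \right)}]:  - \frac{8 A C}{3} = \frac{16}{3}
  [e^{y} \sin{\left(y \right)}]:  - \frac{4 B C}{3} = - \frac{8}{3}
  [e^{2 y}]:  \frac{2 B^{2}}{3} = \frac{8}{3}
  [\sin^{2}{\left(y \right)}]:  \frac{2 C^{2}}{3} = \frac{2}{3}
These equations allow (A, B, C) = (-2, 2, 1) or (2, -2, -1).
Impose the point condition(s):
  u(0, 0) = -3  ⟹  B + C = -3
Only A = 2, B = -2, C = -1 satisfies everything.
Hence u(x, y) = 2 y^{2} - 2 e^{y} - \cos{\left(y \right)}.

Answer: u(x, y) = 2 y^{2} - 2 e^{y} - \cos{\left(y \right)}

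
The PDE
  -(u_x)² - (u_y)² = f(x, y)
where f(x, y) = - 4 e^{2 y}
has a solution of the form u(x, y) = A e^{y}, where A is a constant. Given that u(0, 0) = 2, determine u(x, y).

Substitute the ansatz u = A e^{y} into the left-hand side.
Derivatives of the ansatz:
  u_x = 0
  u_y = A e^{y}
Term by term:
  -(u_x)² = 0
  -(u_y)² = - A^{2} e^{2 y}
So the left-hand side equals
  - A^{2} e^{2 y}
This must equal f(x, y) = - 4 e^{2 y} identically.
Matching coefficients of the independent functions:
  [e^{2 y}]:  - A^{2} = -4
These equations allow (A) = (-2) or (2).
Impose the point condition(s):
  u(0, 0) = 2  ⟹  A = 2
Only A = 2 satisfies everything.
Hence u(x, y) = 2 e^{y}.

Answer: u(x, y) = 2 e^{y}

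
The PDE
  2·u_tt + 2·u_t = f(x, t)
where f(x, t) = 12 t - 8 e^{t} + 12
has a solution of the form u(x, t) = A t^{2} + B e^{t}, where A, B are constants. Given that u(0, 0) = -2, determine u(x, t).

Substitute the ansatz u = A t^{2} + B e^{t} into the left-hand side.
Derivatives of the ansatz:
  u_tt = 2 A + B e^{t}
  u_t = 2 A t + B e^{t}
Term by term:
  2·u_tt = 4 A + 2 B e^{t}
  2·u_t = 4 A t + 2 B e^{t}
So the left-hand side equals
  4 A t + 4 A + 4 B e^{t}
This must equal f(x, t) = 12 t - 8 e^{t} + 12 identically.
Matching coefficients of the independent functions:
  [constant term, t]:  4 A = 12
  [e^{t}]:  4 B = -8
Solving: A = 3, B = -2.
Check against the point condition:
  u(0, 0) = -2  ⟹  B = -2  ✓
Hence u(x, t) = 3 t^{2} - 2 e^{t}.

Answer: u(x, t) = 3 t^{2} - 2 e^{t}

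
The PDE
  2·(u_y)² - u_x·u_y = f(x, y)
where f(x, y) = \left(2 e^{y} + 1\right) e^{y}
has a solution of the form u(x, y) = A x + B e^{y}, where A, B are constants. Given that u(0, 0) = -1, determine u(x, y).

Substitute the ansatz u = A x + B e^{y} into the left-hand side.
Derivatives of the ansatz:
  u_y = B e^{y}
  u_x = A
Term by term:
  2·(u_y)² = 2 B^{2} e^{2 y}
  -u_x·u_y = - A B e^{y}
So the left-hand side equals
  - A B e^{y} + 2 B^{2} e^{2 y}
This must equal f(x, y) identically; expanded, f = 2 e^{2 y} + e^{y}.
Matching coefficients of the independent functions:
  [e^{y}]:  - A B = 1
  [e^{2 y}]:  2 B^{2} = 2
These equations allow (A, B) = (-1, 1) or (1, -1).
Impose the point condition(s):
  u(0, 0) = -1  ⟹  B = -1
Only A = 1, B = -1 satisfies everything.
Hence u(x, y) = x - e^{y}.

Answer: u(x, y) = x - e^{y}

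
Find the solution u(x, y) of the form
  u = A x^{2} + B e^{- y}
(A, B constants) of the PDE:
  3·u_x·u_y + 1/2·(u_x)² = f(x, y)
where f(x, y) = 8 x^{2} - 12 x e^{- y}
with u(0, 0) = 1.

Substitute the ansatz u = A x^{2} + B e^{- y} into the left-hand side.
Derivatives of the ansatz:
  u_x = 2 A x
  u_y = - B e^{- y}
Term by term:
  3·u_x·u_y = - 6 A B x e^{- y}
  1/2·(u_x)² = 2 A^{2} x^{2}
So the left-hand side equals
  2 A^{2} x^{2} - 6 A B x e^{- y}
This must equal f(x, y) = 8 x^{2} - 12 x e^{- y} identically.
Matching coefficients of the independent functions:
  [x^{2}]:  2 A^{2} = 8
  [x e^{- y}]:  - 6 A B = -12
These equations allow (A, B) = (-2, -1) or (2, 1).
Impose the point condition(s):
  u(0, 0) = 1  ⟹  B = 1
Only A = 2, B = 1 satisfies everything.
Hence u(x, y) = 2 x^{2} + e^{- y}.

Answer: u(x, y) = 2 x^{2} + e^{- y}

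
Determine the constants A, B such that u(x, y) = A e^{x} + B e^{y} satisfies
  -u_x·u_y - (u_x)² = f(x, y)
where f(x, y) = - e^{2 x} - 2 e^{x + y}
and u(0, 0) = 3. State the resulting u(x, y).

Substitute the ansatz u = A e^{x} + B e^{y} into the left-hand side.
Derivatives of the ansatz:
  u_x = A e^{x}
  u_y = B e^{y}
Term by term:
  -u_x·u_y = - A B e^{x} e^{y}
  -(u_x)² = - A^{2} e^{2 x}
So the left-hand side equals
  - A^{2} e^{2 x} - A B e^{x} e^{y}
This must equal f(x, y) identically; expanded, f = - e^{2 x} - 2 e^{x} e^{y}.
Matching coefficients of the independent functions:
  [e^{x} e^{y}]:  - A B = -2
  [e^{2 x}]:  - A^{2} = -1
These equations allow (A, B) = (-1, -2) or (1, 2).
Impose the point condition(s):
  u(0, 0) = 3  ⟹  A + B = 3
Only A = 1, B = 2 satisfies everything.
Hence u(x, y) = e^{x} + 2 e^{y}.

Answer: u(x, y) = e^{x} + 2 e^{y}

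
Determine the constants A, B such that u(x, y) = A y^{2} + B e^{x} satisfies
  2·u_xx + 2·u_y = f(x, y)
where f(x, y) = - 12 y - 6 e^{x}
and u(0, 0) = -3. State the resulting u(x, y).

Substitute the ansatz u = A y^{2} + B e^{x} into the left-hand side.
Derivatives of the ansatz:
  u_xx = B e^{x}
  u_y = 2 A y
Term by term:
  2·u_xx = 2 B e^{x}
  2·u_y = 4 A y
So the left-hand side equals
  4 A y + 2 B e^{x}
This must equal f(x, y) = - 12 y - 6 e^{x} identically.
Matching coefficients of the independent functions:
  [y]:  4 A = -12
  [e^{x}]:  2 B = -6
Solving: A = -3, B = -3.
Check against the point condition:
  u(0, 0) = -3  ⟹  B = -3  ✓
Hence u(x, y) = - 3 y^{2} - 3 e^{x}.

Answer: u(x, y) = - 3 y^{2} - 3 e^{x}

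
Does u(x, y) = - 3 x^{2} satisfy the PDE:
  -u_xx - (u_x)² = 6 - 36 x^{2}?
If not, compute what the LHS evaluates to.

Evaluate each term of the left-hand side for u = - 3 x^{2}.
Derivatives:
  u_xx = -6
  u_x = - 6 x
Terms:
  -u_xx = 6
  -(u_x)² = - 36 x^{2}
Sum: LHS = 6 - 36 x^{2}
This is exactly the given right-hand side, so u is a solution.

Answer: Yes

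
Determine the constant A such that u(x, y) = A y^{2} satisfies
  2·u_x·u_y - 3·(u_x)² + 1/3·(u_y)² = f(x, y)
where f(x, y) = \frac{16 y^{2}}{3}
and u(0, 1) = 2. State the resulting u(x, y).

Substitute the ansatz u = A y^{2} into the left-hand side.
Derivatives of the ansatz:
  u_x = 0
  u_y = 2 A y
Term by term:
  2·u_x·u_y = 0
  -3·(u_x)² = 0
  1/3·(u_y)² = \frac{4 A^{2} y^{2}}{3}
So the left-hand side equals
  \frac{4 A^{2} y^{2}}{3}
This must equal f(x, y) = \frac{16 y^{2}}{3} identically.
Matching coefficients of the independent functions:
  [y^{2}]:  \frac{4 A^{2}}{3} = \frac{16}{3}
These equations allow (A) = (-2) or (2).
Impose the point condition(s):
  u(0, 1) = 2  ⟹  A = 2
Only A = 2 satisfies everything.
Hence u(x, y) = 2 y^{2}.

Answer: u(x, y) = 2 y^{2}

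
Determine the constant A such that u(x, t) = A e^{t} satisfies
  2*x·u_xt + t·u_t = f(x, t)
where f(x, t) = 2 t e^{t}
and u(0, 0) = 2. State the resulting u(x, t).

Substitute the ansatz u = A e^{t} into the left-hand side.
Derivatives of the ansatz:
  u_xt = 0
  u_t = A e^{t}
Term by term:
  2*x·u_xt = 0
  t·u_t = A t e^{t}
So the left-hand side equals
  A t e^{t}
This must equal f(x, t) = 2 t e^{t} identically.
Matching coefficients of the independent functions:
  [t e^{t}]:  A = 2
Solving: A = 2.
Check against the point condition:
  u(0, 0) = 2  ⟹  A = 2  ✓
Hence u(x, t) = 2 e^{t}.

Answer: u(x, t) = 2 e^{t}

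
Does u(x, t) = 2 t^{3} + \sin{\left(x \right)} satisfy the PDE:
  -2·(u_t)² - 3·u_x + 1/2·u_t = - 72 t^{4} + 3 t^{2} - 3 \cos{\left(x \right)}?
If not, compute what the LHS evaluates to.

Evaluate each term of the left-hand side for u = 2 t^{3} + \sin{\left(x \right)}.
Derivatives:
  u_t = 6 t^{2}
  u_x = \cos{\left(x \right)}
Terms:
  -2·(u_t)² = - 72 t^{4}
  -3·u_x = - 3 \cos{\left(x \right)}
  1/2·u_t = 3 t^{2}
Sum: LHS = - 72 t^{4} + 3 t^{2} - 3 \cos{\left(x \right)}
This is exactly the given right-hand side, so u is a solution.

Answer: Yes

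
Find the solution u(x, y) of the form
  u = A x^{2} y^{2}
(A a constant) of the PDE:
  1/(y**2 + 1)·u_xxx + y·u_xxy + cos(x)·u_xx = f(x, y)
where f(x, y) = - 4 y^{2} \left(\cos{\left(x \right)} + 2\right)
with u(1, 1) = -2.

Substitute the ansatz u = A x^{2} y^{2} into the left-hand side.
Derivatives of the ansatz:
  u_xxx = 0
  u_xxy = 4 A y
  u_xx = 2 A y^{2}
Term by term:
  1/(y**2 + 1)·u_xxx = 0
  y·u_xxy = 4 A y^{2}
  cos(x)·u_xx = 2 A y^{2} \cos{\left(x \right)}
So the left-hand side equals
  2 A y^{2} \cos{\left(x \right)} + 4 A y^{2}
This must equal f(x, y) identically; expanded, f = - 4 y^{2} \cos{\left(x \right)} - 8 y^{2}.
Matching coefficients of the independent functions:
  [y^{2}]:  4 A = -8
  [y^{2} \cos{\left(x \right)}]:  2 A = -4
Solving: A = -2.
Check against the point condition:
  u(1, 1) = -2  ⟹  A = -2  ✓
Hence u(x, y) = - 2 x^{2} y^{2}.

Answer: u(x, y) = - 2 x^{2} y^{2}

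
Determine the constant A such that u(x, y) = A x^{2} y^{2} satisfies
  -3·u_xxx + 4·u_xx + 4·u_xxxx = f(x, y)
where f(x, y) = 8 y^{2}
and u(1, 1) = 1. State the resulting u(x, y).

Substitute the ansatz u = A x^{2} y^{2} into the left-hand side.
Derivatives of the ansatz:
  u_xxx = 0
  u_xx = 2 A y^{2}
  u_xxxx = 0
Term by term:
  -3·u_xxx = 0
  4·u_xx = 8 A y^{2}
  4·u_xxxx = 0
So the left-hand side equals
  8 A y^{2}
This must equal f(x, y) = 8 y^{2} identically.
Matching coefficients of the independent functions:
  [y^{2}]:  8 A = 8
Solving: A = 1.
Check against the point condition:
  u(1, 1) = 1  ⟹  A = 1  ✓
Hence u(x, y) = x^{2} y^{2}.

Answer: u(x, y) = x^{2} y^{2}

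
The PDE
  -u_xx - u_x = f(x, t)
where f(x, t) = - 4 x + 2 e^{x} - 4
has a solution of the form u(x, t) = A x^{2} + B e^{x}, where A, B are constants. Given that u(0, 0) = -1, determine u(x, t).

Substitute the ansatz u = A x^{2} + B e^{x} into the left-hand side.
Derivatives of the ansatz:
  u_xx = 2 A + B e^{x}
  u_x = 2 A x + B e^{x}
Term by term:
  -u_xx = - 2 A - B e^{x}
  -u_x = - 2 A x - B e^{x}
So the left-hand side equals
  - 2 A x - 2 A - 2 B e^{x}
This must equal f(x, t) = - 4 x + 2 e^{x} - 4 identically.
Matching coefficients of the independent functions:
  [constant term, x]:  - 2 A = -4
  [e^{x}]:  - 2 B = 2
Solving: A = 2, B = -1.
Check against the point condition:
  u(0, 0) = -1  ⟹  B = -1  ✓
Hence u(x, t) = 2 x^{2} - e^{x}.

Answer: u(x, t) = 2 x^{2} - e^{x}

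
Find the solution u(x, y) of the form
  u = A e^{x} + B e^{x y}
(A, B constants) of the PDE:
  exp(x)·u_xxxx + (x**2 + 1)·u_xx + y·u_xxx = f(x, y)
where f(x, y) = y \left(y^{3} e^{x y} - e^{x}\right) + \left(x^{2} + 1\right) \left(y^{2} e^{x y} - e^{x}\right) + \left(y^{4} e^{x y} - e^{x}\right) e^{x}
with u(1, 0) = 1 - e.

Substitute the ansatz u = A e^{x} + B e^{x y} into the left-hand side.
Derivatives of the ansatz:
  u_xxxx = A e^{x} + B y^{4} e^{x y}
  u_xx = A e^{x} + B y^{2} e^{x y}
  u_xxx = A e^{x} + B y^{3} e^{x y}
Term by term:
  exp(x)·u_xxxx = A e^{2 x} + B y^{4} e^{x} e^{x y}
  (x**2 + 1)·u_xx = A x^{2} e^{x} + A e^{x} + B x^{2} y^{2} e^{x y} + B y^{2} e^{x y}
  y·u_xxx = A y e^{x} + B y^{4} e^{x y}
So the left-hand side equals
  A x^{2} e^{x} + A y e^{x} + A e^{2 x} + A e^{x} + B x^{2} y^{2} e^{x y} + B y^{4} e^{x} e^{x y} + B y^{4} e^{x y} + B y^{2} e^{x y}
This must equal f(x, y) identically; expanded, f = x^{2} y^{2} e^{x y} - x^{2} e^{x} + y^{4} e^{x} e^{x y} + y^{4} e^{x y} + y^{2} e^{x y} - y e^{x} - e^{2 x} - e^{x}.
Matching coefficients of the independent functions:
  [x^{2} e^{x}, y e^{x}, e^{x}, e^{2 x}]:  A = -1
  [y^{2} e^{x y}, y^{4} e^{x y}, x^{2} y^{2} e^{x y}, y^{4} e^{x} e^{x y}]:  B = 1
Solving: A = -1, B = 1.
Check against the point condition:
  u(1, 0) = 1 - e  ⟹  e A + B = 1 - e  ✓
Hence u(x, y) = - e^{x} + e^{x y}.

Answer: u(x, y) = - e^{x} + e^{x y}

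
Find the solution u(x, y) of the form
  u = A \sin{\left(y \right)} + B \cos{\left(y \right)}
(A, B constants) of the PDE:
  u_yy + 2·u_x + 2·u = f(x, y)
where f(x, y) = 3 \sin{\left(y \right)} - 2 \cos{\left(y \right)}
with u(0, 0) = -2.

Substitute the ansatz u = A \sin{\left(y \right)} + B \cos{\left(y \right)} into the left-hand side.
Derivatives of the ansatz:
  u_yy = - A \sin{\left(y \right)} - B \cos{\left(y \right)}
  u_x = 0
Term by term:
  u_yy = - A \sin{\left(y \right)} - B \cos{\left(y \right)}
  2·u_x = 0
  2·u = 2 A \sin{\left(y \right)} + 2 B \cos{\left(y \right)}
So the left-hand side equals
  A \sin{\left(y \right)} + B \cos{\left(y \right)}
This must equal f(x, y) = 3 \sin{\left(y \right)} - 2 \cos{\left(y \right)} identically.
Matching coefficients of the independent functions:
  [\sin{\left(y \right)}]:  A = 3
  [\cos{\left(y \right)}]:  B = -2
Solving: A = 3, B = -2.
Check against the point condition:
  u(0, 0) = -2  ⟹  B = -2  ✓
Hence u(x, y) = 3 \sin{\left(y \right)} - 2 \cos{\left(y \right)}.

Answer: u(x, y) = 3 \sin{\left(y \right)} - 2 \cos{\left(y \right)}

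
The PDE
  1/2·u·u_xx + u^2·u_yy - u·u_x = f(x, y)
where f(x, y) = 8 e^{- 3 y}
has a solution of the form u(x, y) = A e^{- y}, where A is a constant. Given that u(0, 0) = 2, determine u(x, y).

Answer: u(x, y) = 2 e^{- y}

Derivation:
Substitute the ansatz u = A e^{- y} into the left-hand side.
Derivatives of the ansatz:
  u_xx = 0
  u_yy = A e^{- y}
  u_x = 0
Term by term:
  1/2·u·u_xx = 0
  u^2·u_yy = A^{3} e^{- 3 y}
  -u·u_x = 0
So the left-hand side equals
  A^{3} e^{- 3 y}
This must equal f(x, y) = 8 e^{- 3 y} identically.
Matching coefficients of the independent functions:
  [e^{- 3 y}]:  A^{3} = 8
Solving: A = 2.
Check against the point condition:
  u(0, 0) = 2  ⟹  A = 2  ✓
Hence u(x, y) = 2 e^{- y}.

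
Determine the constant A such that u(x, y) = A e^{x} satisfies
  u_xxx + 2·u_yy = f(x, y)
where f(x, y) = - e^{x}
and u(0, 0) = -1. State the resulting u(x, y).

Substitute the ansatz u = A e^{x} into the left-hand side.
Derivatives of the ansatz:
  u_xxx = A e^{x}
  u_yy = 0
Term by term:
  u_xxx = A e^{x}
  2·u_yy = 0
So the left-hand side equals
  A e^{x}
This must equal f(x, y) = - e^{x} identically.
Matching coefficients of the independent functions:
  [e^{x}]:  A = -1
Solving: A = -1.
Check against the point condition:
  u(0, 0) = -1  ⟹  A = -1  ✓
Hence u(x, y) = - e^{x}.

Answer: u(x, y) = - e^{x}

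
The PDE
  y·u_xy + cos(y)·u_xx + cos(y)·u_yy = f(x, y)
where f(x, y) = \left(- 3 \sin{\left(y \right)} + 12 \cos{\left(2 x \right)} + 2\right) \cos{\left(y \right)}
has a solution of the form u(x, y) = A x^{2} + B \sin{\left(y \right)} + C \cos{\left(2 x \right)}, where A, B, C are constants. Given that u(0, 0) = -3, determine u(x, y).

Substitute the ansatz u = A x^{2} + B \sin{\left(y \right)} + C \cos{\left(2 x \right)} into the left-hand side.
Derivatives of the ansatz:
  u_xy = 0
  u_xx = 2 A - 4 C \cos{\left(2 x \right)}
  u_yy = - B \sin{\left(y \right)}
Term by term:
  y·u_xy = 0
  cos(y)·u_xx = 2 A \cos{\left(y \right)} - 4 C \cos{\left(2 x \right)} \cos{\left(y \right)}
  cos(y)·u_yy = - B \sin{\left(y \right)} \cos{\left(y \right)}
So the left-hand side equals
  2 A \cos{\left(y \right)} - B \sin{\left(y \right)} \cos{\left(y \right)} - 4 C \cos{\left(2 x \right)} \cos{\left(y \right)}
This must equal f(x, y) identically; expanded, f = - 3 \sin{\left(y \right)} \cos{\left(y \right)} + 12 \cos{\left(2 x \right)} \cos{\left(y \right)} + 2 \cos{\left(y \right)}.
Matching coefficients of the independent functions:
  [\sin{\left(y \right)} \cos{\left(y \right)}]:  - B = -3
  [\cos{\left(2 x \right)} \cos{\left(y \right)}]:  - 4 C = 12
  [\cos{\left(y \right)}]:  2 A = 2
Solving: A = 1, B = 3, C = -3.
Check against the point condition:
  u(0, 0) = -3  ⟹  C = -3  ✓
Hence u(x, y) = x^{2} + 3 \sin{\left(y \right)} - 3 \cos{\left(2 x \right)}.

Answer: u(x, y) = x^{2} + 3 \sin{\left(y \right)} - 3 \cos{\left(2 x \right)}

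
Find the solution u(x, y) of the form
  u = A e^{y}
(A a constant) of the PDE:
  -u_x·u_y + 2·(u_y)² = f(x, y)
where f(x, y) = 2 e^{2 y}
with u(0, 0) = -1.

Substitute the ansatz u = A e^{y} into the left-hand side.
Derivatives of the ansatz:
  u_x = 0
  u_y = A e^{y}
Term by term:
  -u_x·u_y = 0
  2·(u_y)² = 2 A^{2} e^{2 y}
So the left-hand side equals
  2 A^{2} e^{2 y}
This must equal f(x, y) = 2 e^{2 y} identically.
Matching coefficients of the independent functions:
  [e^{2 y}]:  2 A^{2} = 2
These equations allow (A) = (-1) or (1).
Impose the point condition(s):
  u(0, 0) = -1  ⟹  A = -1
Only A = -1 satisfies everything.
Hence u(x, y) = - e^{y}.

Answer: u(x, y) = - e^{y}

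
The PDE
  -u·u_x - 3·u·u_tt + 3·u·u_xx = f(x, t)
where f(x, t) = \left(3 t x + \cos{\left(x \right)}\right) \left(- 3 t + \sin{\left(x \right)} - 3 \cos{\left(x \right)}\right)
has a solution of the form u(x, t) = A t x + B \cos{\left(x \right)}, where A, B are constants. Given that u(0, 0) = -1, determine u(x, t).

Answer: u(x, t) = - 3 t x - \cos{\left(x \right)}

Derivation:
Substitute the ansatz u = A t x + B \cos{\left(x \right)} into the left-hand side.
Derivatives of the ansatz:
  u_x = A t - B \sin{\left(x \right)}
  u_tt = 0
  u_xx = - B \cos{\left(x \right)}
Term by term:
  -u·u_x = - A^{2} t^{2} x + A B t x \sin{\left(x \right)} - A B t \cos{\left(x \right)} + B^{2} \sin{\left(x \right)} \cos{\left(x \right)}
  -3·u·u_tt = 0
  3·u·u_xx = - 3 A B t x \cos{\left(x \right)} - 3 B^{2} \cos^{2}{\left(x \right)}
So the left-hand side equals
  - A^{2} t^{2} x + A B t x \sin{\left(x \right)} - 3 A B t x \cos{\left(x \right)} - A B t \cos{\left(x \right)} + B^{2} \sin{\left(x \right)} \cos{\left(x \right)} - 3 B^{2} \cos^{2}{\left(x \right)}
This must equal f(x, t) identically; expanded, f = - 9 t^{2} x + 3 t x \sin{\left(x \right)} - 9 t x \cos{\left(x \right)} - 3 t \cos{\left(x \right)} + \sin{\left(x \right)} \cos{\left(x \right)} - 3 \cos^{2}{\left(x \right)}.
Matching coefficients of the independent functions:
  [t \cos{\left(x \right)}]:  - A B = -3
  [t^{2} x]:  - A^{2} = -9
  [\sin{\left(x \right)} \cos{\left(x \right)}]:  B^{2} = 1
  [t x \sin{\left(x \right)}]:  A B = 3
  [t x \cos{\left(x \right)}]:  - 3 A B = -9
  [\cos^{2}{\left(x \right)}]:  - 3 B^{2} = -3
These equations allow (A, B) = (-3, -1) or (3, 1).
Impose the point condition(s):
  u(0, 0) = -1  ⟹  B = -1
Only A = -3, B = -1 satisfies everything.
Hence u(x, t) = - 3 t x - \cos{\left(x \right)}.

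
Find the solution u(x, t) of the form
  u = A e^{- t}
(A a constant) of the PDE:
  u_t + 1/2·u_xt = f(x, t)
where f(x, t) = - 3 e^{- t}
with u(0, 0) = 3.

Substitute the ansatz u = A e^{- t} into the left-hand side.
Derivatives of the ansatz:
  u_t = - A e^{- t}
  u_xt = 0
Term by term:
  u_t = - A e^{- t}
  1/2·u_xt = 0
So the left-hand side equals
  - A e^{- t}
This must equal f(x, t) = - 3 e^{- t} identically.
Matching coefficients of the independent functions:
  [e^{- t}]:  - A = -3
Solving: A = 3.
Check against the point condition:
  u(0, 0) = 3  ⟹  A = 3  ✓
Hence u(x, t) = 3 e^{- t}.

Answer: u(x, t) = 3 e^{- t}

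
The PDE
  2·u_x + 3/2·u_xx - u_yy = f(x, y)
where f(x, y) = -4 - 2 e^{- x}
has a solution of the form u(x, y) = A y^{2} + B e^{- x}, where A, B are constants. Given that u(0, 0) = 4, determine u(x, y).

Answer: u(x, y) = 2 y^{2} + 4 e^{- x}

Derivation:
Substitute the ansatz u = A y^{2} + B e^{- x} into the left-hand side.
Derivatives of the ansatz:
  u_x = - B e^{- x}
  u_xx = B e^{- x}
  u_yy = 2 A
Term by term:
  2·u_x = - 2 B e^{- x}
  3/2·u_xx = \frac{3 B e^{- x}}{2}
  -u_yy = - 2 A
So the left-hand side equals
  - 2 A - \frac{B e^{- x}}{2}
This must equal f(x, y) = -4 - 2 e^{- x} identically.
Matching coefficients of the independent functions:
  [constant term]:  - 2 A = -4
  [e^{- x}]:  - \frac{B}{2} = -2
Solving: A = 2, B = 4.
Check against the point condition:
  u(0, 0) = 4  ⟹  B = 4  ✓
Hence u(x, y) = 2 y^{2} + 4 e^{- x}.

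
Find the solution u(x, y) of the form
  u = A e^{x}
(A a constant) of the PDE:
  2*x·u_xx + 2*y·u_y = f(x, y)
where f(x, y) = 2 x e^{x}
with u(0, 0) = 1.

Substitute the ansatz u = A e^{x} into the left-hand side.
Derivatives of the ansatz:
  u_xx = A e^{x}
  u_y = 0
Term by term:
  2*x·u_xx = 2 A x e^{x}
  2*y·u_y = 0
So the left-hand side equals
  2 A x e^{x}
This must equal f(x, y) = 2 x e^{x} identically.
Matching coefficients of the independent functions:
  [x e^{x}]:  2 A = 2
Solving: A = 1.
Check against the point condition:
  u(0, 0) = 1  ⟹  A = 1  ✓
Hence u(x, y) = e^{x}.

Answer: u(x, y) = e^{x}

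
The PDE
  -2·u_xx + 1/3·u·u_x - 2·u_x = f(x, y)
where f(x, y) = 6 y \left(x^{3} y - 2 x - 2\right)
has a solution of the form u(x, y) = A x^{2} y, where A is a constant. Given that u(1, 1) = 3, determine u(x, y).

Answer: u(x, y) = 3 x^{2} y

Derivation:
Substitute the ansatz u = A x^{2} y into the left-hand side.
Derivatives of the ansatz:
  u_xx = 2 A y
  u_x = 2 A x y
Term by term:
  -2·u_xx = - 4 A y
  1/3·u·u_x = \frac{2 A^{2} x^{3} y^{2}}{3}
  -2·u_x = - 4 A x y
So the left-hand side equals
  \frac{2 A^{2} x^{3} y^{2}}{3} - 4 A x y - 4 A y
This must equal f(x, y) identically; expanded, f = 6 x^{3} y^{2} - 12 x y - 12 y.
Matching coefficients of the independent functions:
  [y, x y]:  - 4 A = -12
  [x^{3} y^{2}]:  \frac{2 A^{2}}{3} = 6
Solving: A = 3.
Check against the point condition:
  u(1, 1) = 3  ⟹  A = 3  ✓
Hence u(x, y) = 3 x^{2} y.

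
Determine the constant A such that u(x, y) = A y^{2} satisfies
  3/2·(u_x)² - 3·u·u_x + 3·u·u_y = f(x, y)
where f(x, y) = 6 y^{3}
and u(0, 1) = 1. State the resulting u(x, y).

Substitute the ansatz u = A y^{2} into the left-hand side.
Derivatives of the ansatz:
  u_x = 0
  u_y = 2 A y
Term by term:
  3/2·(u_x)² = 0
  -3·u·u_x = 0
  3·u·u_y = 6 A^{2} y^{3}
So the left-hand side equals
  6 A^{2} y^{3}
This must equal f(x, y) = 6 y^{3} identically.
Matching coefficients of the independent functions:
  [y^{3}]:  6 A^{2} = 6
These equations allow (A) = (-1) or (1).
Impose the point condition(s):
  u(0, 1) = 1  ⟹  A = 1
Only A = 1 satisfies everything.
Hence u(x, y) = y^{2}.

Answer: u(x, y) = y^{2}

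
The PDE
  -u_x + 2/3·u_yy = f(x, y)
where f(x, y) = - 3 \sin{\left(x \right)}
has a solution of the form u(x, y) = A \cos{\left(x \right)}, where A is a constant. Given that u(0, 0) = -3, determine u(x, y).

Substitute the ansatz u = A \cos{\left(x \right)} into the left-hand side.
Derivatives of the ansatz:
  u_x = - A \sin{\left(x \right)}
  u_yy = 0
Term by term:
  -u_x = A \sin{\left(x \right)}
  2/3·u_yy = 0
So the left-hand side equals
  A \sin{\left(x \right)}
This must equal f(x, y) = - 3 \sin{\left(x \right)} identically.
Matching coefficients of the independent functions:
  [\sin{\left(x \right)}]:  A = -3
Solving: A = -3.
Check against the point condition:
  u(0, 0) = -3  ⟹  A = -3  ✓
Hence u(x, y) = - 3 \cos{\left(x \right)}.

Answer: u(x, y) = - 3 \cos{\left(x \right)}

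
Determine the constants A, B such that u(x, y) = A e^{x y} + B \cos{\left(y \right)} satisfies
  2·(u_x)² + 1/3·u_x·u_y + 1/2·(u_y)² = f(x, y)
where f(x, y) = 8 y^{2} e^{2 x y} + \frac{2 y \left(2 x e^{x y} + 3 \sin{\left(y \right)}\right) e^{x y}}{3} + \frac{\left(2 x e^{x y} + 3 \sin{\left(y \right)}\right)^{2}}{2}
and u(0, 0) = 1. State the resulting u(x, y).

Substitute the ansatz u = A e^{x y} + B \cos{\left(y \right)} into the left-hand side.
Derivatives of the ansatz:
  u_x = A y e^{x y}
  u_y = A x e^{x y} - B \sin{\left(y \right)}
Term by term:
  2·(u_x)² = 2 A^{2} y^{2} e^{2 x y}
  1/3·u_x·u_y = \frac{A^{2} x y e^{2 x y}}{3} - \frac{A B y e^{x y} \sin{\left(y \right)}}{3}
  1/2·(u_y)² = \frac{A^{2} x^{2} e^{2 x y}}{2} - A B x e^{x y} \sin{\left(y \right)} + \frac{B^{2} \sin^{2}{\left(y \right)}}{2}
So the left-hand side equals
  \frac{A^{2} x^{2} e^{2 x y}}{2} + \frac{A^{2} x y e^{2 x y}}{3} + 2 A^{2} y^{2} e^{2 x y} - A B x e^{x y} \sin{\left(y \right)} - \frac{A B y e^{x y} \sin{\left(y \right)}}{3} + \frac{B^{2} \sin^{2}{\left(y \right)}}{2}
This must equal f(x, y) identically; expanded, f = 2 x^{2} e^{2 x y} + \frac{4 x y e^{2 x y}}{3} + 6 x e^{x y} \sin{\left(y \right)} + 8 y^{2} e^{2 x y} + 2 y e^{x y} \sin{\left(y \right)} + \frac{9 \sin^{2}{\left(y \right)}}{2}.
Matching coefficients of the independent functions:
  [x^{2} e^{2 x y}]:  \frac{A^{2}}{2} = 2
  [y^{2} e^{2 x y}]:  2 A^{2} = 8
  [x y e^{2 x y}]:  \frac{A^{2}}{3} = \frac{4}{3}
  [x e^{x y} \sin{\left(y \right)}]:  - A B = 6
  [y e^{x y} \sin{\left(y \right)}]:  - \frac{A B}{3} = 2
  [\sin^{2}{\left(y \right)}]:  \frac{B^{2}}{2} = \frac{9}{2}
These equations allow (A, B) = (-2, 3) or (2, -3).
Impose the point condition(s):
  u(0, 0) = 1  ⟹  A + B = 1
Only A = -2, B = 3 satisfies everything.
Hence u(x, y) = - 2 e^{x y} + 3 \cos{\left(y \right)}.

Answer: u(x, y) = - 2 e^{x y} + 3 \cos{\left(y \right)}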